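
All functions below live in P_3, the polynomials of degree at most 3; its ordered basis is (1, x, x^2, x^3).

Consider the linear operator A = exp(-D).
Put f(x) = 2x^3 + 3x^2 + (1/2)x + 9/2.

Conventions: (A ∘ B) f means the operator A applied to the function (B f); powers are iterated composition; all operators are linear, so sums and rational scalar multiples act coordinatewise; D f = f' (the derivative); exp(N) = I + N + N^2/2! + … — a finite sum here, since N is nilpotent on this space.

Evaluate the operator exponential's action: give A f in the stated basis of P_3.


the result is g(x) = 2x^3 - 3x^2 + (1/2)x + 5

order-1 term: -6x^2 - 6x - 1/2
order-2 term: 6x + 3
order-3 term: -2
the series for exp(-D) f terminates at order 3
exp(-D) f = 2x^3 - 3x^2 + (1/2)x + 5


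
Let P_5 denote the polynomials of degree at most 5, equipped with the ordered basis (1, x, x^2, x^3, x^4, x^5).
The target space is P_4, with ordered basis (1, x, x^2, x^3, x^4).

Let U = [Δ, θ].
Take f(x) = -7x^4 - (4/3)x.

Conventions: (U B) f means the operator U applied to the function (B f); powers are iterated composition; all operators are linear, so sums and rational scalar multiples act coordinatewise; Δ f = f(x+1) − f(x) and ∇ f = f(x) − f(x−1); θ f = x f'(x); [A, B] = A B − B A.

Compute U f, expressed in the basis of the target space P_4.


θ f = -28x^4 - (4/3)x
Δ θ f = -112x^3 - 168x^2 - 112x - 88/3
Δ f = -28x^3 - 42x^2 - 28x - 25/3
θ Δ f = -84x^3 - 84x^2 - 28x
[Δ, θ] f = -28x^3 - 84x^2 - 84x - 88/3

the image equals g(x) = -28x^3 - 84x^2 - 84x - 88/3


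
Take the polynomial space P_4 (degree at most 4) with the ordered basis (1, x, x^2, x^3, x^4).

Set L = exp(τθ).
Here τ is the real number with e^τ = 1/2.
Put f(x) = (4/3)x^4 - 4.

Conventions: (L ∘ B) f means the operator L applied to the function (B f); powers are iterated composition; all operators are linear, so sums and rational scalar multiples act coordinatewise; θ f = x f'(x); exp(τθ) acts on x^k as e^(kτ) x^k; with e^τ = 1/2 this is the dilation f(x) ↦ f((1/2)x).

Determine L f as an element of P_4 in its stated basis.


the image equals g(x) = (1/12)x^4 - 4

exp(τθ) x^k = e^(kτ) x^k; with e^τ = 1/2 this sends x^k to (1/2)^k x^k
x^4 ↦ 1/16 x^4
applying this coordinatewise to f: exp(τθ) f = (1/12)x^4 - 4


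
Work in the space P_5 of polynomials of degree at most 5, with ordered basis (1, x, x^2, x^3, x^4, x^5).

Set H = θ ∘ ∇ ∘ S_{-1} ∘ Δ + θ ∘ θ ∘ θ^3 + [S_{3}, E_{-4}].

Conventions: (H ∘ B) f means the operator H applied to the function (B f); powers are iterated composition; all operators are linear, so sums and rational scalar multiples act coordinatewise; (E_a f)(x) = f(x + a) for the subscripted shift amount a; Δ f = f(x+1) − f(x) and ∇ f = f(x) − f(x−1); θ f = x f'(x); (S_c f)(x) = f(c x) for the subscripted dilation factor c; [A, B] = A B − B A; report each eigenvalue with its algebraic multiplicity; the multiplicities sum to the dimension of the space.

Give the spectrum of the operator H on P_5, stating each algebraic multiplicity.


image of 1: 0
image of x: x + 8
image of x^2: 32x^2 + 48x - 128
image of x^3: 243x^3 + 216x^2 - 1146x + 1664
image of x^4: 1024x^4 + 864x^3 - 6936x^2 + 19992x - 20480
image of x^5: 3125x^5 + 3240x^4 - 34500x^3 + 149640x^2 - 307130x + 247808
the matrix is upper triangular; its diagonal is (0, 1, 32, 243, 1024, 3125)
for a triangular matrix the eigenvalues are the diagonal entries, with algebraic multiplicity their repetition count

λ = 0 (multiplicity 1), λ = 1 (multiplicity 1), λ = 32 (multiplicity 1), λ = 243 (multiplicity 1), λ = 1024 (multiplicity 1), λ = 3125 (multiplicity 1)


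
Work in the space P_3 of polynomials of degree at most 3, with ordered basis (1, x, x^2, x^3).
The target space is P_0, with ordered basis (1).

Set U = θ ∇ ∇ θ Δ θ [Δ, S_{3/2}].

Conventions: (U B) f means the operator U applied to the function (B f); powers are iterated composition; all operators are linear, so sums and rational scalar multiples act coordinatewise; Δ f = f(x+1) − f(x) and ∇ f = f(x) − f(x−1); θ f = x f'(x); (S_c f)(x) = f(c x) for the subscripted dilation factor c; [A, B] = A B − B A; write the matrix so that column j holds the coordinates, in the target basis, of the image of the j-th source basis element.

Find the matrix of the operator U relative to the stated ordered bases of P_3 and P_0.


image of 1: 0
image of x: 0
image of x^2: 0
image of x^3: 0
each image's coordinates form column j of the matrix

the matrix is [[0, 0, 0, 0]] (rows listed top to bottom)


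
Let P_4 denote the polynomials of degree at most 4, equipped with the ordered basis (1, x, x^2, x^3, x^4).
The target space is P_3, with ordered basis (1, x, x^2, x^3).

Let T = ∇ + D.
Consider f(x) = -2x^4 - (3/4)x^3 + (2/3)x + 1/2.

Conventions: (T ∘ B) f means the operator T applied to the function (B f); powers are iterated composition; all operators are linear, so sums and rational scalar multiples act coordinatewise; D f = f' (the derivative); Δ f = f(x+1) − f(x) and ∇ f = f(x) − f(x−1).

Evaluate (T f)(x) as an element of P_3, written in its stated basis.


∇ f = -8x^3 + (39/4)x^2 - (23/4)x + 23/12
D f = -8x^3 - (9/4)x^2 + 2/3
(∇ + D) f = -16x^3 + (15/2)x^2 - (23/4)x + 31/12

g(x) = -16x^3 + (15/2)x^2 - (23/4)x + 31/12


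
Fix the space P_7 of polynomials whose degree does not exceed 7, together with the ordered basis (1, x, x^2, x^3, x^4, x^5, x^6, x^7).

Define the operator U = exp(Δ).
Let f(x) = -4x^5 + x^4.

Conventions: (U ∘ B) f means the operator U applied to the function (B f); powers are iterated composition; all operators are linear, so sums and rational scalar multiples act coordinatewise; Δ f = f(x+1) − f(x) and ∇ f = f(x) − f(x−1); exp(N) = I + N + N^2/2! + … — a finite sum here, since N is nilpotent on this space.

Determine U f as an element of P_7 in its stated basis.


order-1 term: -20x^4 - 36x^3 - 34x^2 - 16x - 3
order-2 term: -40x^3 - 114x^2 - 128x - 53
order-3 term: -40x^2 - 116x - 94
order-4 term: -20x - 39
order-5 term: -4
the series for exp(Δ) f terminates at order 5
exp(Δ) f = -4x^5 - 19x^4 - 76x^3 - 188x^2 - 280x - 193

the result is g(x) = -4x^5 - 19x^4 - 76x^3 - 188x^2 - 280x - 193


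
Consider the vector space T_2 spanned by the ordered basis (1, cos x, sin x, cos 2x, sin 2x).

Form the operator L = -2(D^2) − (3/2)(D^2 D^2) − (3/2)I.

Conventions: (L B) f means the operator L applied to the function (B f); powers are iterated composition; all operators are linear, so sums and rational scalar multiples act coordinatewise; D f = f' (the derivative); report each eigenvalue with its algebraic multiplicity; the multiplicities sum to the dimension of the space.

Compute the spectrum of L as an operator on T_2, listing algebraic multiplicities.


image of 1: -3/2
image of cos x: -cos x
image of sin x: -sin x
image of cos 2x: -(35/2)cos 2x
image of sin 2x: -(35/2)sin 2x
the matrix is diagonal; its diagonal is (-3/2, -1, -1, -35/2, -35/2)
for a triangular matrix the eigenvalues are the diagonal entries, with algebraic multiplicity their repetition count

λ = -35/2 (multiplicity 2), λ = -3/2 (multiplicity 1), λ = -1 (multiplicity 2)


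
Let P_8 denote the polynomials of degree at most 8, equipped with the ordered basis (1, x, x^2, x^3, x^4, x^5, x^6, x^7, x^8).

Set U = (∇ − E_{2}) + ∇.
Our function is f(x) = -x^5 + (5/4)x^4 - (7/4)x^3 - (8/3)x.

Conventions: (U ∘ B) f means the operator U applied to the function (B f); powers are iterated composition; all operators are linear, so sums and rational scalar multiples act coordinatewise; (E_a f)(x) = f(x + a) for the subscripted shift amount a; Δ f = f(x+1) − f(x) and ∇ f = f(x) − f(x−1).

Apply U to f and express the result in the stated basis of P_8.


∇ f = -5x^4 + 15x^3 - (91/4)x^2 + (61/4)x - 20/3
E_{2} f = -x^5 - (35/4)x^4 - (127/4)x^3 - (121/2)x^2 - (191/3)x - 94/3
(-E_{2}) f = x^5 + (35/4)x^4 + (127/4)x^3 + (121/2)x^2 + (191/3)x + 94/3
(∇ − E_{2}) f = x^5 + (15/4)x^4 + (187/4)x^3 + (151/4)x^2 + (947/12)x + 74/3
∇ f = -5x^4 + 15x^3 - (91/4)x^2 + (61/4)x - 20/3
((∇ − E_{2}) + ∇) f = x^5 - (5/4)x^4 + (247/4)x^3 + 15x^2 + (565/6)x + 18

the result is g(x) = x^5 - (5/4)x^4 + (247/4)x^3 + 15x^2 + (565/6)x + 18


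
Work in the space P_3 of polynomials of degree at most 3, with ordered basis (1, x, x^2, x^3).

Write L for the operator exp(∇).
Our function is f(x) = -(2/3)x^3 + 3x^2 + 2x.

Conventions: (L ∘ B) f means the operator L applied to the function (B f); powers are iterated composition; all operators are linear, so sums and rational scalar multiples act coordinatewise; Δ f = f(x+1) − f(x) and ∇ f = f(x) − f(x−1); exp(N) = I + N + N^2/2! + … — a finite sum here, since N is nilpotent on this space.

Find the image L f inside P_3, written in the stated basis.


order-1 term: -2x^2 + 8x - 5/3
order-2 term: -2x + 5
order-3 term: -2/3
the series for exp(∇) f terminates at order 3
exp(∇) f = -(2/3)x^3 + x^2 + 8x + 8/3

the image equals g(x) = -(2/3)x^3 + x^2 + 8x + 8/3


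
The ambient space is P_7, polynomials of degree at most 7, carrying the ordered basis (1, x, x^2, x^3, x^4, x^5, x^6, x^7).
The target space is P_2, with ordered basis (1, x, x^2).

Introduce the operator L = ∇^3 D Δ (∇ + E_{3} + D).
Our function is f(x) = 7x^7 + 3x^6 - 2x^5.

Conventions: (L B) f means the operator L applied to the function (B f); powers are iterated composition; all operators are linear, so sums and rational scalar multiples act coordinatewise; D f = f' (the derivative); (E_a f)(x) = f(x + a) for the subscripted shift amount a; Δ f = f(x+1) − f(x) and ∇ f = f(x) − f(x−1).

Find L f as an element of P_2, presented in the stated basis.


∇ f = 49x^6 - 129x^5 + 190x^4 - 165x^3 + 82x^2 - 21x + 2
E_{3} f = 7x^7 + 150x^6 + 1375x^5 + 6990x^4 + 21285x^3 + 38826x^2 + 39285x + 17010
D f = 49x^6 + 18x^5 - 10x^4
(∇ + E_{3} + D) f = 7x^7 + 248x^6 + 1264x^5 + 7170x^4 + 21120x^3 + 38908x^2 + 39264x + 17012
Δ (∇ + E_{3} + D) f = 49x^6 + 1635x^5 + 10285x^4 + 46525x^3 + 122887x^2 + 177713x + 107981
D Δ (∇ + E_{3} + D) f = 294x^5 + 8175x^4 + 41140x^3 + 139575x^2 + 245774x + 177713
∇ (D Δ) (∇ + E_{3} + D) f = 1470x^4 + 29760x^3 + 77310x^2 + 186960x + 139458
∇ ∇ (D Δ) (∇ + E_{3} + D) f = 5880x^3 + 80460x^2 + 71220x + 137940
∇ ∇ ∇ (D Δ) (∇ + E_{3} + D) f = 17640x^2 + 143280x - 3360

the image equals g(x) = 17640x^2 + 143280x - 3360


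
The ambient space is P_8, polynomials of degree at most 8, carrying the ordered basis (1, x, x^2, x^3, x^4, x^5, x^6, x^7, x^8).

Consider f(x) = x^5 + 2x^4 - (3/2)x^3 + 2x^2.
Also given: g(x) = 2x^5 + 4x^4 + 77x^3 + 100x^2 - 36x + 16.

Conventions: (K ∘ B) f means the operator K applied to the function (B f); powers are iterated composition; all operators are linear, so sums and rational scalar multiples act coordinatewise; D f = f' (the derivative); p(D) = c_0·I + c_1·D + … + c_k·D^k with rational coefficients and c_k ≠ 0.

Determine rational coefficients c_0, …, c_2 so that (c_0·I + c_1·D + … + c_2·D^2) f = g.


D^0 f = x^5 + 2x^4 - (3/2)x^3 + 2x^2
D^1 f = 5x^4 + 8x^3 - (9/2)x^2 + 4x
D^2 f = 20x^3 + 24x^2 - 9x + 4
matching coefficients of g against c_0 f + c_1 Df + … from the top degree down determines the c_i
solution: c_0 = 2, c_1 = 0, c_2 = 4

c_0 = 2, c_1 = 0, c_2 = 4


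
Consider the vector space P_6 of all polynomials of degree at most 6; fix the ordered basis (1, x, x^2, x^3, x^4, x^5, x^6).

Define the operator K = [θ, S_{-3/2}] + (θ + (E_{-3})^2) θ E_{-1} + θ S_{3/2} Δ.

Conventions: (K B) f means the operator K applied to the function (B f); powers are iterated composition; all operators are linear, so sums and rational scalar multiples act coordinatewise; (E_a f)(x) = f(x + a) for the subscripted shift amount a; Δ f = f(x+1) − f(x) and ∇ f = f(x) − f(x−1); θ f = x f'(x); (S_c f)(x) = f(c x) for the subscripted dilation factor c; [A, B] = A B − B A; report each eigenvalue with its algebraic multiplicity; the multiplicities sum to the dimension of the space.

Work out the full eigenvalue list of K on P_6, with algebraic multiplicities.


image of 1: 0
image of x: 2x - 6
image of x^2: 6x^2 - 25x + 84
image of x^3: 12x^3 - (117/2)x^2 + (813/2)x - 882
image of x^4: 20x^4 - (207/2)x^3 + 1143x^2 - 4898x + 8232
image of x^5: 30x^5 - (595/4)x^4 + (10005/4)x^3 - 15675x^2 + (106355/2)x - 72030
image of x^6: 42x^6 - (2691/16)x^5 + (18975/4)x^4 - (76395/2)x^3 + (391275/2)x^2 - 533019x + 605052
the matrix is upper triangular; its diagonal is (0, 2, 6, 12, 20, 30, 42)
for a triangular matrix the eigenvalues are the diagonal entries, with algebraic multiplicity their repetition count

λ = 0 (multiplicity 1), λ = 2 (multiplicity 1), λ = 6 (multiplicity 1), λ = 12 (multiplicity 1), λ = 20 (multiplicity 1), λ = 30 (multiplicity 1), λ = 42 (multiplicity 1)


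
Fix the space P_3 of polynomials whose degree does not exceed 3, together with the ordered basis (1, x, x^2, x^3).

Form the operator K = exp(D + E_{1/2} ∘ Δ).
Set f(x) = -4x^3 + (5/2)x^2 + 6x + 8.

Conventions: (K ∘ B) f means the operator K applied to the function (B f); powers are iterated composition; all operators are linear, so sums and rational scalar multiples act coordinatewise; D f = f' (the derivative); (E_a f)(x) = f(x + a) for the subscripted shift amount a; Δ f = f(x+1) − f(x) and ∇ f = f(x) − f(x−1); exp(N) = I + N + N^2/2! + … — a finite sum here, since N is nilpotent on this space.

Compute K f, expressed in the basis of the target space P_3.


order-1 term: -24x^2 - 14x + 4
order-2 term: -48x - 38
order-3 term: -32
the series for exp(D + E_{1/2} ∘ Δ) f terminates at order 3
exp(D + E_{1/2} ∘ Δ) f = -4x^3 - (43/2)x^2 - 56x - 58

the result is g(x) = -4x^3 - (43/2)x^2 - 56x - 58


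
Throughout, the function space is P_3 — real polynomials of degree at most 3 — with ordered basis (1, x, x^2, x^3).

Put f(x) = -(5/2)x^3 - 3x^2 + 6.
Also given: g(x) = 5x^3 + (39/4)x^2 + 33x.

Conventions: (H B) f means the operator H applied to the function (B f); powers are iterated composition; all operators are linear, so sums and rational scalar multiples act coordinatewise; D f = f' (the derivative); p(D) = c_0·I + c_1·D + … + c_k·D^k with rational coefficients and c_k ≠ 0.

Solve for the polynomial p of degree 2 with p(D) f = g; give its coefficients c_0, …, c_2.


p(D) = -2·I − (1/2)·D − 2·D^2, i.e. c_0 = -2, c_1 = -1/2, c_2 = -2

D^0 f = -(5/2)x^3 - 3x^2 + 6
D^1 f = -(15/2)x^2 - 6x
D^2 f = -15x - 6
matching coefficients of g against c_0 f + c_1 Df + … from the top degree down determines the c_i
solution: c_0 = -2, c_1 = -1/2, c_2 = -2


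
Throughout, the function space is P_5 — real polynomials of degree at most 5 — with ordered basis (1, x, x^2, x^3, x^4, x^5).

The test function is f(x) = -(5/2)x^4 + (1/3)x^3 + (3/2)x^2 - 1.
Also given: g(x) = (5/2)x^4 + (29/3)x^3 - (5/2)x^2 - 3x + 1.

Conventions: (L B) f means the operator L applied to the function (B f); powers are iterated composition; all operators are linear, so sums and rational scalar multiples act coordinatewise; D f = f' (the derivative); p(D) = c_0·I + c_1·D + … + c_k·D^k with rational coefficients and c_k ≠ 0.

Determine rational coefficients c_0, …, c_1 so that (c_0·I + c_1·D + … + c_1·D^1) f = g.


D^0 f = -(5/2)x^4 + (1/3)x^3 + (3/2)x^2 - 1
D^1 f = -10x^3 + x^2 + 3x
matching coefficients of g against c_0 f + c_1 Df + … from the top degree down determines the c_i
solution: c_0 = -1, c_1 = -1

c_0 = -1, c_1 = -1


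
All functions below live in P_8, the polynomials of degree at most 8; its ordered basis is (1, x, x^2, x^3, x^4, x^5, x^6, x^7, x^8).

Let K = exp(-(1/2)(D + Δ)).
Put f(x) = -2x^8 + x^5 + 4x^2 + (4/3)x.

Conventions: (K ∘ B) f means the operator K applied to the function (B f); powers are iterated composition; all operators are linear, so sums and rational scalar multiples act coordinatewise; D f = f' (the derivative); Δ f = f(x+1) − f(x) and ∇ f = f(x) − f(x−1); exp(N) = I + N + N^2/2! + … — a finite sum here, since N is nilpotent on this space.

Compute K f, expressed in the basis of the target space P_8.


order-1 term: 16x^7 + 28x^6 + 56x^5 + 65x^4 + 51x^3 + 23x^2 - (5/2)x - 17/6
order-2 term: -56x^6 - 168x^5 - 385x^4 - 550x^3 - 503x^2 - (1065/4)x - 117/2
order-3 term: 112x^5 + 420x^4 + 980x^3 + 1355x^2 + 1063x + 1463/4
order-4 term: -140x^4 - 560x^3 - 1190x^2 - 1325x - 4993/8
order-5 term: 112x^3 + 420x^2 + 700x + 454
order-6 term: -56x^2 - 168x - 161
order-7 term: 16x + 28
order-8 term: -2
the series for exp(-(1/2)(D + Δ)) f terminates at order 8
exp(-(1/2)(D + Δ)) f = -2x^8 + 16x^7 - 28x^6 + x^5 - 40x^4 + 33x^3 + 53x^2 + (223/12)x - 17/24

g(x) = -2x^8 + 16x^7 - 28x^6 + x^5 - 40x^4 + 33x^3 + 53x^2 + (223/12)x - 17/24


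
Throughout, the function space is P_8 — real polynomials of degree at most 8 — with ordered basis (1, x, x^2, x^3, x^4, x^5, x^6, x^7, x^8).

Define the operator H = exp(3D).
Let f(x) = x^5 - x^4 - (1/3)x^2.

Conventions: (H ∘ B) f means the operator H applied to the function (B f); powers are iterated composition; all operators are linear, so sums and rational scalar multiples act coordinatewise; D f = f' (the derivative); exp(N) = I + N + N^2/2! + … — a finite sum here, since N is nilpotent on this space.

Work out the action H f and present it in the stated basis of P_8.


order-1 term: 15x^4 - 12x^3 - 2x
order-2 term: 90x^3 - 54x^2 - 3
order-3 term: 270x^2 - 108x
order-4 term: 405x - 81
order-5 term: 243
the series for exp(3D) f terminates at order 5
exp(3D) f = x^5 + 14x^4 + 78x^3 + (647/3)x^2 + 295x + 159

g(x) = x^5 + 14x^4 + 78x^3 + (647/3)x^2 + 295x + 159


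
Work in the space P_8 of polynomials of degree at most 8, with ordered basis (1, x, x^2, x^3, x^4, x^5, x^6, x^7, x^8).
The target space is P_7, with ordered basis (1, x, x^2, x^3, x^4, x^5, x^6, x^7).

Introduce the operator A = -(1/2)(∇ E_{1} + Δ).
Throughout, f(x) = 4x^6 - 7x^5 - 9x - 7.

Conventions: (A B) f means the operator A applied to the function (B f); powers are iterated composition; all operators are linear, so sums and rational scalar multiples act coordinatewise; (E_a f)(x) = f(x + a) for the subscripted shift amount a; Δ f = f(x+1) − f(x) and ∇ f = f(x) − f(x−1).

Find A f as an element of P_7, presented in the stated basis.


E_{1} f = 4x^6 + 17x^5 + 25x^4 + 10x^3 - 10x^2 - 20x - 19
∇ E_{1} f = 24x^5 + 25x^4 + 10x^3 - 10x^2 - 11x - 12
Δ f = 24x^5 + 25x^4 + 10x^3 - 10x^2 - 11x - 12
(∇ E_{1} + Δ) f = 48x^5 + 50x^4 + 20x^3 - 20x^2 - 22x - 24
(-(1/2)(∇ E_{1} + Δ)) f = -24x^5 - 25x^4 - 10x^3 + 10x^2 + 11x + 12

the result is g(x) = -24x^5 - 25x^4 - 10x^3 + 10x^2 + 11x + 12


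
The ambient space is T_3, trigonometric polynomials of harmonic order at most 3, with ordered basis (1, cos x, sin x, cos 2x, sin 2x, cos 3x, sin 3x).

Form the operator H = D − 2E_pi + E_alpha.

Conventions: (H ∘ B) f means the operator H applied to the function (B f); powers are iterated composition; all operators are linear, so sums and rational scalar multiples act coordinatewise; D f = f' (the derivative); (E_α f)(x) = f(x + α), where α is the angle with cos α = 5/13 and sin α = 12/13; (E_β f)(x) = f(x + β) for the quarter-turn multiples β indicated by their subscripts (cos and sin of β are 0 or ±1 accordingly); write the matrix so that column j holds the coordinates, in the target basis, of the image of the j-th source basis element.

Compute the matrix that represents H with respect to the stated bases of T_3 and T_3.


the matrix is [[-1, 0, 0, 0, 0, 0, 0]; [0, 31/13, 25/13, 0, 0, 0, 0]; [0, -25/13, 31/13, 0, 0, 0, 0]; [0, 0, 0, -457/169, 458/169, 0, 0]; [0, 0, 0, -458/169, -457/169, 0, 0]; [0, 0, 0, 0, 0, 2359/2197, 5763/2197]; [0, 0, 0, 0, 0, -5763/2197, 2359/2197]] (rows listed top to bottom)

image of 1: -1
image of cos x: (31/13)cos x - (25/13)sin x
image of sin x: (25/13)cos x + (31/13)sin x
image of cos 2x: -(457/169)cos 2x - (458/169)sin 2x
image of sin 2x: (458/169)cos 2x - (457/169)sin 2x
image of cos 3x: (2359/2197)cos 3x - (5763/2197)sin 3x
image of sin 3x: (5763/2197)cos 3x + (2359/2197)sin 3x
each image's coordinates form column j of the matrix


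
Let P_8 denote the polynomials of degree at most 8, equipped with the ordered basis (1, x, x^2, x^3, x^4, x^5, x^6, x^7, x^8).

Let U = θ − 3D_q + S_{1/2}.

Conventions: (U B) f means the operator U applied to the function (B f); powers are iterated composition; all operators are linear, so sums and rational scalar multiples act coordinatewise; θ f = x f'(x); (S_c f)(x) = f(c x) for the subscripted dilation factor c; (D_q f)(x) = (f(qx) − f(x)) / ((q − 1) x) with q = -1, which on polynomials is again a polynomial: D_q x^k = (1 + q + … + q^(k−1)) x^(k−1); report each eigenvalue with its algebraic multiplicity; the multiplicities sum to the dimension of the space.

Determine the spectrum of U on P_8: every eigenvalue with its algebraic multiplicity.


λ = 1 (multiplicity 1), λ = 3/2 (multiplicity 1), λ = 9/4 (multiplicity 1), λ = 25/8 (multiplicity 1), λ = 65/16 (multiplicity 1), λ = 161/32 (multiplicity 1), λ = 385/64 (multiplicity 1), λ = 897/128 (multiplicity 1), λ = 2049/256 (multiplicity 1)

image of 1: 1
image of x: (3/2)x - 3
image of x^2: (9/4)x^2
image of x^3: (25/8)x^3 - 3x^2
image of x^4: (65/16)x^4
image of x^5: (161/32)x^5 - 3x^4
image of x^6: (385/64)x^6
image of x^7: (897/128)x^7 - 3x^6
image of x^8: (2049/256)x^8
the matrix is upper triangular; its diagonal is (1, 3/2, 9/4, 25/8, 65/16, 161/32, 385/64, 897/128, 2049/256)
for a triangular matrix the eigenvalues are the diagonal entries, with algebraic multiplicity their repetition count


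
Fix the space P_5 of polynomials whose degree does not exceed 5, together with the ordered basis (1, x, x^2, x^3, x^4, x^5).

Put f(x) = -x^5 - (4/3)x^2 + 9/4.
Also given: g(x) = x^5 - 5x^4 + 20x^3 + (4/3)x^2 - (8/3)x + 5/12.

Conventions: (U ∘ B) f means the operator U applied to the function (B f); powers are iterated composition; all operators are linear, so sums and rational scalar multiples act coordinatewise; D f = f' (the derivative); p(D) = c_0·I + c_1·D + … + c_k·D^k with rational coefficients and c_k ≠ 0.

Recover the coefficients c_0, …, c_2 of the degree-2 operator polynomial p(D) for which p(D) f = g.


c_0 = -1, c_1 = 1, c_2 = -1

D^0 f = -x^5 - (4/3)x^2 + 9/4
D^1 f = -5x^4 - (8/3)x
D^2 f = -20x^3 - 8/3
matching coefficients of g against c_0 f + c_1 Df + … from the top degree down determines the c_i
solution: c_0 = -1, c_1 = 1, c_2 = -1


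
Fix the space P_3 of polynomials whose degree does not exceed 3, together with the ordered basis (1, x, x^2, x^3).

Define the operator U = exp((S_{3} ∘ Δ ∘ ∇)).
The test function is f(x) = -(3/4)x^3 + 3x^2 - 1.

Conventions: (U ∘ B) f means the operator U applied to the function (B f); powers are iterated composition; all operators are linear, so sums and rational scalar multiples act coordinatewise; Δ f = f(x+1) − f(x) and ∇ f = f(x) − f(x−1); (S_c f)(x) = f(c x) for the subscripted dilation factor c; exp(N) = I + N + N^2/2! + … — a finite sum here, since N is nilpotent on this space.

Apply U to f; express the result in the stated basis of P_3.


order-1 term: -(27/2)x + 6
the series for exp((S_{3} ∘ Δ ∘ ∇)) f terminates at order 1
exp((S_{3} ∘ Δ ∘ ∇)) f = -(3/4)x^3 + 3x^2 - (27/2)x + 5

g(x) = -(3/4)x^3 + 3x^2 - (27/2)x + 5


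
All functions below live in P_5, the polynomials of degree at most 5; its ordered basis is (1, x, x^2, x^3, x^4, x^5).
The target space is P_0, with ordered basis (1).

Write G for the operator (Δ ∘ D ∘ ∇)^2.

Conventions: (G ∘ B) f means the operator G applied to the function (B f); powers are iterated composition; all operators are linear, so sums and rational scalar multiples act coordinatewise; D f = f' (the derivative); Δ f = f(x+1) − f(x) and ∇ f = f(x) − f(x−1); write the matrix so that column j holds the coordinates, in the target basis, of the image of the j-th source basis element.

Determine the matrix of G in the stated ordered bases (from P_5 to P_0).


image of 1: 0
image of x: 0
image of x^2: 0
image of x^3: 0
image of x^4: 0
image of x^5: 0
each image's coordinates form column j of the matrix

the matrix is [[0, 0, 0, 0, 0, 0]] (rows listed top to bottom)


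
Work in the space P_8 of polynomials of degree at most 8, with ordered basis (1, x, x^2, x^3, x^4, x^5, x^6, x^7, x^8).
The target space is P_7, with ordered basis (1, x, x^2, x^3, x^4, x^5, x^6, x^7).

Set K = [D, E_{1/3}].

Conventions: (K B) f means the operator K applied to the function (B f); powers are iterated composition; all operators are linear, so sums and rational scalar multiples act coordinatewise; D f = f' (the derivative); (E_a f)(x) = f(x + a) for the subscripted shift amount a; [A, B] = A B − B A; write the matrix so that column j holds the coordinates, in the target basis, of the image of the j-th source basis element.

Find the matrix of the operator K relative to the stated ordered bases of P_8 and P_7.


image of 1: 0
image of x: 0
image of x^2: 0
image of x^3: 0
image of x^4: 0
image of x^5: 0
image of x^6: 0
image of x^7: 0
image of x^8: 0
each image's coordinates form column j of the matrix

the matrix is [[0, 0, 0, 0, 0, 0, 0, 0, 0]; [0, 0, 0, 0, 0, 0, 0, 0, 0]; [0, 0, 0, 0, 0, 0, 0, 0, 0]; [0, 0, 0, 0, 0, 0, 0, 0, 0]; [0, 0, 0, 0, 0, 0, 0, 0, 0]; [0, 0, 0, 0, 0, 0, 0, 0, 0]; [0, 0, 0, 0, 0, 0, 0, 0, 0]; [0, 0, 0, 0, 0, 0, 0, 0, 0]] (rows listed top to bottom)


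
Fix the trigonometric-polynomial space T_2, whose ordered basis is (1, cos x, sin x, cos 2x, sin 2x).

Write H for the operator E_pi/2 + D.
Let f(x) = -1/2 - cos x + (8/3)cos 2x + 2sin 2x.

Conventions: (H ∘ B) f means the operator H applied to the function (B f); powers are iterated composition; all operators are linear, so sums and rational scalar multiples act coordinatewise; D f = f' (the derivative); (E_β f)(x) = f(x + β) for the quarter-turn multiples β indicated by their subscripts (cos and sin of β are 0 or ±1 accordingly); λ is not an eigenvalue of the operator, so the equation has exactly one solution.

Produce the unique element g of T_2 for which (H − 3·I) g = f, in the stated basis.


the result is g(x) = 1/4 + (3/13)cos x - (2/13)sin x - (11/15)cos 2x - (2/15)sin 2x

write g with unknown coordinates in the stated basis and equate coefficients in (H − 3·I) g = f
solving from the highest basis element down gives g = 1/4 + (3/13)cos x - (2/13)sin x - (11/15)cos 2x - (2/15)sin 2x
check: H g = 1/4 - (4/13)cos x - (6/13)sin x + (7/15)cos 2x + (8/5)sin 2x
so H g − 3·g = -1/2 - cos x + (8/3)cos 2x + 2sin 2x = f ✓


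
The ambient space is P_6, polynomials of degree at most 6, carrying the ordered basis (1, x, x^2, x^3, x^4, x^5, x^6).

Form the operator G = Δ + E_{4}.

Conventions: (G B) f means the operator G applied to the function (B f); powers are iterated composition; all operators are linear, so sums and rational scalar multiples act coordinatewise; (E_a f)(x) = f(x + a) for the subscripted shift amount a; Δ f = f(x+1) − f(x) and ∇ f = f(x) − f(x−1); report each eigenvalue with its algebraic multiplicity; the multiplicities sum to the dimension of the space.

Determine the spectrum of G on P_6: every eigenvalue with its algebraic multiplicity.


λ = 1 (multiplicity 7)

image of 1: 1
image of x: x + 5
image of x^2: x^2 + 10x + 17
image of x^3: x^3 + 15x^2 + 51x + 65
image of x^4: x^4 + 20x^3 + 102x^2 + 260x + 257
image of x^5: x^5 + 25x^4 + 170x^3 + 650x^2 + 1285x + 1025
image of x^6: x^6 + 30x^5 + 255x^4 + 1300x^3 + 3855x^2 + 6150x + 4097
the matrix is upper triangular; its diagonal is (1, 1, 1, 1, 1, 1, 1)
for a triangular matrix the eigenvalues are the diagonal entries, with algebraic multiplicity their repetition count


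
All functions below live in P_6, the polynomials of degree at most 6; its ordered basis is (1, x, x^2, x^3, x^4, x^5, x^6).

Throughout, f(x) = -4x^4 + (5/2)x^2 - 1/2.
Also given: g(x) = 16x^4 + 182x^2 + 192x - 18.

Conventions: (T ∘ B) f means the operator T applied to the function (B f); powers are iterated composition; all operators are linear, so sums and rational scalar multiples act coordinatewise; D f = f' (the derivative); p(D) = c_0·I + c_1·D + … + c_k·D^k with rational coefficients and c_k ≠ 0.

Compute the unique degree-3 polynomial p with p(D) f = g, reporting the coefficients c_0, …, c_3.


D^0 f = -4x^4 + (5/2)x^2 - 1/2
D^1 f = -16x^3 + 5x
D^2 f = -48x^2 + 5
D^3 f = -96x
matching coefficients of g against c_0 f + c_1 Df + … from the top degree down determines the c_i
solution: c_0 = -4, c_1 = 0, c_2 = -4, c_3 = -2

c_0 = -4, c_1 = 0, c_2 = -4, c_3 = -2


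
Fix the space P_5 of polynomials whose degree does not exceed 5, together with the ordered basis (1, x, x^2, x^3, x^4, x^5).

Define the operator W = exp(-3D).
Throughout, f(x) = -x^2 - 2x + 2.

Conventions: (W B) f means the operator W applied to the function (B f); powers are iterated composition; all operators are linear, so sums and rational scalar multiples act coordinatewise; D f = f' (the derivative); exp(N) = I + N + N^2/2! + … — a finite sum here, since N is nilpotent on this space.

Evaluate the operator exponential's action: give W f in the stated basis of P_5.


order-1 term: 6x + 6
order-2 term: -9
the series for exp(-3D) f terminates at order 2
exp(-3D) f = -x^2 + 4x - 1

g(x) = -x^2 + 4x - 1


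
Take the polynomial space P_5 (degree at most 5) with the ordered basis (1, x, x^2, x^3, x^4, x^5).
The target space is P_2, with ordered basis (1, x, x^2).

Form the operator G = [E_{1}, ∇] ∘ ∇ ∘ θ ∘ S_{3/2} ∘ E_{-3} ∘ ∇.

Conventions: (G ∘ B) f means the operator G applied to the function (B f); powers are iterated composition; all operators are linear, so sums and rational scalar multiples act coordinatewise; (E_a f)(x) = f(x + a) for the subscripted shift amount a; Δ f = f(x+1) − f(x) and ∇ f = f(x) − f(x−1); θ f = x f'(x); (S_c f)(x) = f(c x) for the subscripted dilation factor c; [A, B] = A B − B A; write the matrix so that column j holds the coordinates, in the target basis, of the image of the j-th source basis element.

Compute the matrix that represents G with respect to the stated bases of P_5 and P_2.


image of 1: 0
image of x: 0
image of x^2: 0
image of x^3: 0
image of x^4: 0
image of x^5: 0
each image's coordinates form column j of the matrix

the matrix is [[0, 0, 0, 0, 0, 0]; [0, 0, 0, 0, 0, 0]; [0, 0, 0, 0, 0, 0]] (rows listed top to bottom)


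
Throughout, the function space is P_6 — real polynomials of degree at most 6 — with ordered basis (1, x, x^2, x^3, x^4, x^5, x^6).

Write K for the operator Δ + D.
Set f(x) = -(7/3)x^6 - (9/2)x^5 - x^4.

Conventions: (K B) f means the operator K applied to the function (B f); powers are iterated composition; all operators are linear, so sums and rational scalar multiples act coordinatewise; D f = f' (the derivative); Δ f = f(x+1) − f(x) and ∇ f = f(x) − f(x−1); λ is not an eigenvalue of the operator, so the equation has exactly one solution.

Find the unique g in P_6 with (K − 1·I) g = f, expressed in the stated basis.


the image equals g(x) = (7/3)x^6 + (65/2)x^5 + 361x^4 + (9779/3)x^3 + 22084x^2 + (199471/2)x + 450421/2

write g with unknown coordinates in the stated basis and equate coefficients in (K − 1·I) g = f
solving from the highest basis element down gives g = (7/3)x^6 + (65/2)x^5 + 361x^4 + (9779/3)x^3 + 22084x^2 + (199471/2)x + 450421/2
check: K g = 28x^5 + 360x^4 + (9779/3)x^3 + 22084x^2 + (199471/2)x + 450421/2
so K g − 1·g = -(7/3)x^6 - (9/2)x^5 - x^4 = f ✓


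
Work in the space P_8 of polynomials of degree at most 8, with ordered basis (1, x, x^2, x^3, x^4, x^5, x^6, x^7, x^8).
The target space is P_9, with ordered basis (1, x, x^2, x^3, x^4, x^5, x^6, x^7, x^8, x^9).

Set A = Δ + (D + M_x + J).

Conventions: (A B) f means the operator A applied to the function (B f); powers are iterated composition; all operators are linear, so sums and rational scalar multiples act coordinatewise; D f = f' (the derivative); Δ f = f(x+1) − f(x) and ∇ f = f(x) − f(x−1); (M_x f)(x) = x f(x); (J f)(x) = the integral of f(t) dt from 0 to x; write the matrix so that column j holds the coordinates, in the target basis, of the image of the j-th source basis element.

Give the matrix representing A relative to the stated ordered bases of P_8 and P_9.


image of 1: 2x
image of x: (3/2)x^2 + 2
image of x^2: (4/3)x^3 + 4x + 1
image of x^3: (5/4)x^4 + 6x^2 + 3x + 1
image of x^4: (6/5)x^5 + 8x^3 + 6x^2 + 4x + 1
image of x^5: (7/6)x^6 + 10x^4 + 10x^3 + 10x^2 + 5x + 1
image of x^6: (8/7)x^7 + 12x^5 + 15x^4 + 20x^3 + 15x^2 + 6x + 1
image of x^7: (9/8)x^8 + 14x^6 + 21x^5 + 35x^4 + 35x^3 + 21x^2 + 7x + 1
image of x^8: (10/9)x^9 + 16x^7 + 28x^6 + 56x^5 + 70x^4 + 56x^3 + 28x^2 + 8x + 1
each image's coordinates form column j of the matrix

the matrix is [[0, 2, 1, 1, 1, 1, 1, 1, 1]; [2, 0, 4, 3, 4, 5, 6, 7, 8]; [0, 3/2, 0, 6, 6, 10, 15, 21, 28]; [0, 0, 4/3, 0, 8, 10, 20, 35, 56]; [0, 0, 0, 5/4, 0, 10, 15, 35, 70]; [0, 0, 0, 0, 6/5, 0, 12, 21, 56]; [0, 0, 0, 0, 0, 7/6, 0, 14, 28]; [0, 0, 0, 0, 0, 0, 8/7, 0, 16]; [0, 0, 0, 0, 0, 0, 0, 9/8, 0]; [0, 0, 0, 0, 0, 0, 0, 0, 10/9]] (rows listed top to bottom)


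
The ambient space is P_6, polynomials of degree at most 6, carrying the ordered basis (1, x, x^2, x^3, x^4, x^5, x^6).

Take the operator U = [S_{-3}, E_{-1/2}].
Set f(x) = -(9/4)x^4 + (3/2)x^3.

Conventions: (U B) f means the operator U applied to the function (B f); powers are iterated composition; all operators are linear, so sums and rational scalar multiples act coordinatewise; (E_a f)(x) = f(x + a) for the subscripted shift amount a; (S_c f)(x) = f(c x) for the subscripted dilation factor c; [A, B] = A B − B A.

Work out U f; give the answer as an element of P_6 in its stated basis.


E_{-1/2} f = -(9/4)x^4 + 6x^3 - (45/8)x^2 + (9/4)x - 21/64
S_{-3} E_{-1/2} f = -(729/4)x^4 - 162x^3 - (405/8)x^2 - (27/4)x - 21/64
S_{-3} f = -(729/4)x^4 - (81/2)x^3
E_{-1/2} S_{-3} f = -(729/4)x^4 + 324x^3 - (1701/8)x^2 + (243/4)x - 405/64
[S_{-3}, E_{-1/2}] f = -486x^3 + 162x^2 - (135/2)x + 6

the result is g(x) = -486x^3 + 162x^2 - (135/2)x + 6


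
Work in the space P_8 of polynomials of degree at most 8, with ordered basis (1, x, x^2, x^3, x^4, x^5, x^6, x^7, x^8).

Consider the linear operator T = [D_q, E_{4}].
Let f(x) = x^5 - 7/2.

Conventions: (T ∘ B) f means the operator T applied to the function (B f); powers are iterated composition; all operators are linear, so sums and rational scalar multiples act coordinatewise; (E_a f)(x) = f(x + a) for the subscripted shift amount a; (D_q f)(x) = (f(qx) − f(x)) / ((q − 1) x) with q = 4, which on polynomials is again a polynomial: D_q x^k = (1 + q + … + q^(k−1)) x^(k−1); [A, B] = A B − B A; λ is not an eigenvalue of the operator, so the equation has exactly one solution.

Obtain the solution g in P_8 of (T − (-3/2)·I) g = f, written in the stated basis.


write g with unknown coordinates in the stated basis and equate coefficients in (T − (-3/2)·I) g = f
solving from the highest basis element down gives g = (2/3)x^5 + (5008/3)x^3 + 13056x^2 + 157568x + 463187
check: T g = -2504x^3 - 19584x^2 - 236352x - 694784
so T g − (-3/2)·g = x^5 - 7/2 = f ✓

the image equals g(x) = (2/3)x^5 + (5008/3)x^3 + 13056x^2 + 157568x + 463187


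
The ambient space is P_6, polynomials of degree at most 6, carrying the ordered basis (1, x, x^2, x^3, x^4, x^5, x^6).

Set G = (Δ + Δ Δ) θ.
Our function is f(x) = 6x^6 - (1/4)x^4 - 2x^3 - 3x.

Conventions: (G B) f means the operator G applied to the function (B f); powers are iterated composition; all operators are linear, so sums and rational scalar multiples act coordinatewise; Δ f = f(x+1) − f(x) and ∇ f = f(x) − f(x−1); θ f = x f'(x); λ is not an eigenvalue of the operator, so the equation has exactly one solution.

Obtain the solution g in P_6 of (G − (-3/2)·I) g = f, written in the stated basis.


g(x) = 4x^6 - 96x^5 + (5279/6)x^4 - (18236/9)x^3 - (33824/3)x^2 + (196790/9)x + 880400/27

write g with unknown coordinates in the stated basis and equate coefficients in (G − (-3/2)·I) g = f
solving from the highest basis element down gives g = 4x^6 - 96x^5 + (5279/6)x^4 - (18236/9)x^3 - (33824/3)x^2 + (196790/9)x + 880400/27
check: G g = 144x^5 - 1320x^4 + (9112/3)x^3 + 16912x^2 - (98404/3)x - 440200/9
so G g − (-3/2)·g = 6x^6 - (1/4)x^4 - 2x^3 - 3x = f ✓


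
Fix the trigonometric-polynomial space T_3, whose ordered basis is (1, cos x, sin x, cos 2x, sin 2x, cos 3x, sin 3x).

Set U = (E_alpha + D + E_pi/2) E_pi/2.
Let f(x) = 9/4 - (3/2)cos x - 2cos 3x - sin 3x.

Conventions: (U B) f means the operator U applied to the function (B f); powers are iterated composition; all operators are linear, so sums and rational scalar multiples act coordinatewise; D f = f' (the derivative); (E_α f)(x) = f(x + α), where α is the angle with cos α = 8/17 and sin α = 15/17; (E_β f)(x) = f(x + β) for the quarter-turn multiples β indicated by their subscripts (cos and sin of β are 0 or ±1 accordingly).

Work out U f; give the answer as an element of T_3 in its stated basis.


E_pi/2 f = 9/4 + (3/2)sin x + cos 3x - 2sin 3x
E_alpha E_pi/2 f = 9/4 + (45/34)cos x + (12/17)sin x - (3898/4913)cos 3x + (10271/4913)sin 3x
D E_pi/2 f = (3/2)cos x - 6cos 3x - 3sin 3x
E_pi/2 E_pi/2 f = 9/4 + (3/2)cos x + 2cos 3x + sin 3x
(E_alpha + D + E_pi/2) E_pi/2 f = 9/2 + (147/34)cos x + (12/17)sin x - (23550/4913)cos 3x + (445/4913)sin 3x

the result is g(x) = 9/2 + (147/34)cos x + (12/17)sin x - (23550/4913)cos 3x + (445/4913)sin 3x


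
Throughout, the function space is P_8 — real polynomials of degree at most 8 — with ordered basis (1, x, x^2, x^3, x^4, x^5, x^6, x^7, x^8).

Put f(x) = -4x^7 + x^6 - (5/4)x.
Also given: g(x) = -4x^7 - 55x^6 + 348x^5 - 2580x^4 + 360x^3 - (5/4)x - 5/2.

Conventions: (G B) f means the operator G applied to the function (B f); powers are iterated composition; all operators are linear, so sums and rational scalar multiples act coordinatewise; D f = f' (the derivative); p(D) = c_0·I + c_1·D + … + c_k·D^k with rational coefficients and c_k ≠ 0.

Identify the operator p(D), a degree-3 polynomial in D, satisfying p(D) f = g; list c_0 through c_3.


D^0 f = -4x^7 + x^6 - (5/4)x
D^1 f = -28x^6 + 6x^5 - 5/4
D^2 f = -168x^5 + 30x^4
D^3 f = -840x^4 + 120x^3
matching coefficients of g against c_0 f + c_1 Df + … from the top degree down determines the c_i
solution: c_0 = 1, c_1 = 2, c_2 = -2, c_3 = 3

c_0 = 1, c_1 = 2, c_2 = -2, c_3 = 3


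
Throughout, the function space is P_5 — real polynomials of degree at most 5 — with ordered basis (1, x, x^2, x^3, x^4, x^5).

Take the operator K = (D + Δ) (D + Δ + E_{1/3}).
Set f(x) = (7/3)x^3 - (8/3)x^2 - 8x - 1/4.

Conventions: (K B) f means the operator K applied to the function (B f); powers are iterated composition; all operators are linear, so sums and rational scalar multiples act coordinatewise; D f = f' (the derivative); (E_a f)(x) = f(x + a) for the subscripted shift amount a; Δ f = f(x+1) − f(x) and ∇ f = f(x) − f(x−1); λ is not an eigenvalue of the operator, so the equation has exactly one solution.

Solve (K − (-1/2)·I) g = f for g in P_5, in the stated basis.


write g with unknown coordinates in the stated basis and equate coefficients in (K − (-1/2)·I) g = f
solving from the highest basis element down gives g = (14/3)x^3 - (184/3)x^2 + (556/3)x + 2333/6
check: K g = 28x^2 - (302/3)x - 584/3
so K g − (-1/2)·g = (7/3)x^3 - (8/3)x^2 - 8x - 1/4 = f ✓

the image equals g(x) = (14/3)x^3 - (184/3)x^2 + (556/3)x + 2333/6


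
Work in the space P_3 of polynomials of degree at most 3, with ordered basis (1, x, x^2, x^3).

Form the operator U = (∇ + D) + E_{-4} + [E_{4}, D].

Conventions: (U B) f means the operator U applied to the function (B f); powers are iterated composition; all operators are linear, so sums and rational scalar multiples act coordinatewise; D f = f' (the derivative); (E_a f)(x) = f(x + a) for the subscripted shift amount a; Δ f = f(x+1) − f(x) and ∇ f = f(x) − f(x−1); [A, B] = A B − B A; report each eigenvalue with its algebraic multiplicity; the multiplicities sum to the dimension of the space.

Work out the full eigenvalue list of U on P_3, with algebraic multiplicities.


image of 1: 1
image of x: x - 2
image of x^2: x^2 - 4x + 15
image of x^3: x^3 - 6x^2 + 45x - 63
the matrix is upper triangular; its diagonal is (1, 1, 1, 1)
for a triangular matrix the eigenvalues are the diagonal entries, with algebraic multiplicity their repetition count

λ = 1 (multiplicity 4)
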